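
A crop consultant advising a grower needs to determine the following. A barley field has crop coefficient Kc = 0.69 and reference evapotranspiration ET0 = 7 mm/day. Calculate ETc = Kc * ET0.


ETc = Kc * ET0
    = 0.69 * 7
    = 4.83 mm/day


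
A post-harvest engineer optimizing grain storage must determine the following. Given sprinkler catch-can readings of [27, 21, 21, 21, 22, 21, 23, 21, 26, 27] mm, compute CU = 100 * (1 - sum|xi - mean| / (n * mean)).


xbar = 230 / 10 = 23
sum|xi - xbar| = 22
CU = 100 * (1 - 22 / (10 * 23))
   = 100 * (1 - 0.0957)
   = 90.43%


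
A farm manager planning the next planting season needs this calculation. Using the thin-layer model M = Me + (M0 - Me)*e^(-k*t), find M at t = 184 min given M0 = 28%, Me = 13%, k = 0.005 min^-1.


M = Me + (M0 - Me) * e^(-k*t)
  = 13 + (28 - 13) * e^(-0.005*184)
  = 13 + 15 * e^(-0.920)
  = 13 + 15 * 0.39852
  = 13 + 5.9778
  = 18.98%


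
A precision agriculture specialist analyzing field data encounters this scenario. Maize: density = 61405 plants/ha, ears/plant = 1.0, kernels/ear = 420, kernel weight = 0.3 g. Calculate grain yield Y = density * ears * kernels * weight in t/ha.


Y = density * ears * kernels * kw
  = 61405 * 1.0 * 420 * 0.3 g/ha
  = 7737030 g/ha
  = 7737.03 kg/ha = 7.74 t/ha


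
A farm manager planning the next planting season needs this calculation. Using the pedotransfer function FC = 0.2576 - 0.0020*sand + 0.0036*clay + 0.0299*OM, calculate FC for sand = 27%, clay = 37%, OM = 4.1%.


FC = 0.2576 - 0.0020*27 + 0.0036*37 + 0.0299*4.1
   = 0.2576 - 0.0540 + 0.1332 + 0.1226
   = 0.4594


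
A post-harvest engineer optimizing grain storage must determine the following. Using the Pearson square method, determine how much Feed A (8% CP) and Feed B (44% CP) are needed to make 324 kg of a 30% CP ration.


parts_A = CP_b - target = 44 - 30 = 14
parts_B = target - CP_a = 30 - 8 = 22
total_parts = 14 + 22 = 36
Feed A = 324 * 14 / 36 = 126 kg
Feed B = 324 * 22 / 36 = 198 kg

126 kg


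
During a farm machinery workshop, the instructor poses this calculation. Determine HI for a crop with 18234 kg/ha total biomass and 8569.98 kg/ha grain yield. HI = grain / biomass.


HI = grain_yield / biomass
   = 8569.98 / 18234
   = 0.47


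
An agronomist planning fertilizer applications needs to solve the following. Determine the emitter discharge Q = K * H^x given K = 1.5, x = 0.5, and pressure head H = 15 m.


Q = K * H^x
  = 1.5 * 15^0.5
  = 1.5 * 3.8730
  = 5.81 L/h


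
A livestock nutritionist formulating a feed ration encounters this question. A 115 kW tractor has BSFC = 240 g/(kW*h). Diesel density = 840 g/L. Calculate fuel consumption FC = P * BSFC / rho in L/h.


FC = P * BSFC / rho_fuel
   = 115 * 240 / 840
   = 27600 / 840
   = 32.86 L/h


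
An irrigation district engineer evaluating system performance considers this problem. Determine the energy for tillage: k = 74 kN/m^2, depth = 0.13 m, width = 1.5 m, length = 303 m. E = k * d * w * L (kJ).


E = k * d * w * L
  = 74 * 0.13 * 1.5 * 303
  = 4372.29 kJ


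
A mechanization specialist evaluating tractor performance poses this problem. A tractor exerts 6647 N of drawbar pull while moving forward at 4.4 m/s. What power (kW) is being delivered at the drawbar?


P = F * v / 1000
  = 6647 * 4.4 / 1000
  = 29246.80 / 1000
  = 29.25 kW


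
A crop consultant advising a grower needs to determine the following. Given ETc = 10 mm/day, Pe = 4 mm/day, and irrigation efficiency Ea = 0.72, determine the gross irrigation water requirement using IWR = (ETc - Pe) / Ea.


IWR = (ETc - Pe) / Ea
    = (10 - 4) / 0.72
    = 6 / 0.72
    = 8.33 mm/day


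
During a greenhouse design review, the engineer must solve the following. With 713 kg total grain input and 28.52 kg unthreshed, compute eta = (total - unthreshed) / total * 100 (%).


eta = (total - unthreshed) / total * 100
    = (713 - 28.52) / 713 * 100
    = 684.48 / 713 * 100
    = 96%


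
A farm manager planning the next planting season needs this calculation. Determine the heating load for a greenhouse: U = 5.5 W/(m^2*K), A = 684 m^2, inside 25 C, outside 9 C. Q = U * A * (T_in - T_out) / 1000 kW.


dT = 25 - (9) = 16 K
Q = U * A * dT
  = 5.5 * 684 * 16
  = 60192 W = 60.19 kW


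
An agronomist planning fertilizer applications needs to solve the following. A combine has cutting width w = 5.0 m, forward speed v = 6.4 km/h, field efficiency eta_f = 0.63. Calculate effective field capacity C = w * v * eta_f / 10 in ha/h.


C = w * v * eta_f / 10
  = 5.0 * 6.4 * 0.63 / 10
  = 20.16 / 10
  = 2.02 ha/h


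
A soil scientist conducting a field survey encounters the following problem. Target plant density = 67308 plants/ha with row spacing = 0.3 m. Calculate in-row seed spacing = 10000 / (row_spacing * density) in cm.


spacing = 10000 / (row_sp * density)
        = 10000 / (0.3 * 67308)
        = 10000 / 20192.40
        = 0.49524 m = 49.52 cm


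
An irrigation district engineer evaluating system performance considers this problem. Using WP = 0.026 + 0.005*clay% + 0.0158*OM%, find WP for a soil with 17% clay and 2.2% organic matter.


WP = 0.026 + 0.005*17 + 0.0158*2.2
   = 0.026 + 0.0850 + 0.0348
   = 0.1458


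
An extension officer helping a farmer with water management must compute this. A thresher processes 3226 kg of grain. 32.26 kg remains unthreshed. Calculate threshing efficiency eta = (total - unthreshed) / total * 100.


eta = (total - unthreshed) / total * 100
    = (3226 - 32.26) / 3226 * 100
    = 3193.74 / 3226 * 100
    = 99%


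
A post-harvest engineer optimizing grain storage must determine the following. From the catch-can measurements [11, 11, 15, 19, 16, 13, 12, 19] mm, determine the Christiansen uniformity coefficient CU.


xbar = 116 / 8 = 14.500
sum|xi - xbar| = 22
CU = 100 * (1 - 22 / (8 * 14.500))
   = 100 * (1 - 0.1897)
   = 81.03%


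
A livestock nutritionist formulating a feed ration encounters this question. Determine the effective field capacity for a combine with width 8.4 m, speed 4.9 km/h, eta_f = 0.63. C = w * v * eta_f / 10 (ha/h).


C = w * v * eta_f / 10
  = 8.4 * 4.9 * 0.63 / 10
  = 25.93 / 10
  = 2.59 ha/h


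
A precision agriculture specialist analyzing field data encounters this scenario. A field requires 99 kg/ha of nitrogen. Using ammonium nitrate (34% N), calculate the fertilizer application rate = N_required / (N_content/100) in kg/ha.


Rate = N_required / (N_content / 100)
     = 99 / (34 / 100)
     = 99 / 0.34
     = 291.18 kg/ha


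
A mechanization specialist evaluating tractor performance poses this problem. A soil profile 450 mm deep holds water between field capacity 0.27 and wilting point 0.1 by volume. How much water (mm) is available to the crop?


AW = (FC - WP) * D
   = (0.27 - 0.1) * 450
   = 0.17 * 450
   = 76.50 mm


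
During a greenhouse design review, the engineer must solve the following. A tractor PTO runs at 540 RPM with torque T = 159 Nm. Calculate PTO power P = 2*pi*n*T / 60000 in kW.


P = 2*pi*n*T / 60000
  = 2*pi * 540 * 159 / 60000
  = 539474.29 / 60000
  = 8.99 kW


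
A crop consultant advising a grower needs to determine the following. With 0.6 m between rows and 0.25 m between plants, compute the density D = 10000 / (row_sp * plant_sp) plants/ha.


D = 10000 / (row_sp * plant_sp)
  = 10000 / (0.6 * 0.25)
  = 10000 / 0.1500
  = 66666.67 plants/ha


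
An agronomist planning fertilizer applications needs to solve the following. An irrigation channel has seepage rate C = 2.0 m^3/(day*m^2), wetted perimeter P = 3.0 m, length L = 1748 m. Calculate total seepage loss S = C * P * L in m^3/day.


S = C * P * L
  = 2.0 * 3.0 * 1748
  = 10488 m^3/day


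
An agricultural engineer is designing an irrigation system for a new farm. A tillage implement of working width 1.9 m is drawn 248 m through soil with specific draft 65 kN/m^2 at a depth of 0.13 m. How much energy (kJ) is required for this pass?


E = k * d * w * L
  = 65 * 0.13 * 1.9 * 248
  = 3981.64 kJ


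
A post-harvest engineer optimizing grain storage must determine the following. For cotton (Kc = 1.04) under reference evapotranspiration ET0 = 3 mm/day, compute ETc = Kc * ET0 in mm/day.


ETc = Kc * ET0
    = 1.04 * 3
    = 3.12 mm/day


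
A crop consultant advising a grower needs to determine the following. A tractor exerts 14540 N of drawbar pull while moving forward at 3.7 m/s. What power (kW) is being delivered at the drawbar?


P = F * v / 1000
  = 14540 * 3.7 / 1000
  = 53798 / 1000
  = 53.80 kW


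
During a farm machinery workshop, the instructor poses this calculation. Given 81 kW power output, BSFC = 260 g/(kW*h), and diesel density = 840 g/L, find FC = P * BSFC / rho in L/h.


FC = P * BSFC / rho_fuel
   = 81 * 260 / 840
   = 21060 / 840
   = 25.07 L/h


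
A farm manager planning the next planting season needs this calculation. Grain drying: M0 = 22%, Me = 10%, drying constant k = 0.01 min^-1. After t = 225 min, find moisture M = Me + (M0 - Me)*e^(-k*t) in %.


M = Me + (M0 - Me) * e^(-k*t)
  = 10 + (22 - 10) * e^(-0.01*225)
  = 10 + 12 * e^(-2.250)
  = 10 + 12 * 0.10540
  = 10 + 1.2648
  = 11.26%


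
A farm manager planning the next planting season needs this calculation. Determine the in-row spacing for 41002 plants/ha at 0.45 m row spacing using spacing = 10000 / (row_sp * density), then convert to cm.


spacing = 10000 / (row_sp * density)
        = 10000 / (0.45 * 41002)
        = 10000 / 18450.90
        = 0.54198 m = 54.20 cm


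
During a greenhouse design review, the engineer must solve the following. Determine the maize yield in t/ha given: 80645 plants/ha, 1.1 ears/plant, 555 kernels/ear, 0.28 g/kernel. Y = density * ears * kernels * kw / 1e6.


Y = density * ears * kernels * kw
  = 80645 * 1.1 * 555 * 0.28 g/ha
  = 13785456.30 g/ha
  = 13785.46 kg/ha = 13.79 t/ha


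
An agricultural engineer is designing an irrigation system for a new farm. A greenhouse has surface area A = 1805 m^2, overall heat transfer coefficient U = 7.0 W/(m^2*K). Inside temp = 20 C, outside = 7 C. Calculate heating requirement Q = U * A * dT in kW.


dT = 20 - (7) = 13 K
Q = U * A * dT
  = 7.0 * 1805 * 13
  = 164255 W = 164.26 kW


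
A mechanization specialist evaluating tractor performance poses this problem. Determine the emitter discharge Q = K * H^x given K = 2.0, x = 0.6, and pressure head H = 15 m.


Q = K * H^x
  = 2.0 * 15^0.6
  = 2.0 * 5.0776
  = 10.16 L/h


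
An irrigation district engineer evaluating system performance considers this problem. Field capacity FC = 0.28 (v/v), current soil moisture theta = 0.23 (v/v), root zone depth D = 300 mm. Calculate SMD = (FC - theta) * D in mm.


SMD = (FC - theta) * D
    = (0.28 - 0.23) * 300
    = 0.050 * 300
    = 15 mm


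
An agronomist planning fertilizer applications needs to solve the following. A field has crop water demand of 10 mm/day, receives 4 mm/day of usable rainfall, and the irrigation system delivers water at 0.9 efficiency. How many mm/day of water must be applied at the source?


IWR = (ETc - Pe) / Ea
    = (10 - 4) / 0.9
    = 6 / 0.9
    = 6.67 mm/day


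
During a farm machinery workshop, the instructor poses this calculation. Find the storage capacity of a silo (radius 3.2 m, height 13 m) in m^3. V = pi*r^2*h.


V = pi * r^2 * h
  = pi * 3.2^2 * 13
  = pi * 10.24 * 13
  = 418.21 m^3


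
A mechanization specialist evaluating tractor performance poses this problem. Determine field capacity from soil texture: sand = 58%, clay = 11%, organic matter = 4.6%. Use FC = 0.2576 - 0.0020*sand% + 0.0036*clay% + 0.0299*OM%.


FC = 0.2576 - 0.0020*58 + 0.0036*11 + 0.0299*4.6
   = 0.2576 - 0.1160 + 0.0396 + 0.1375
   = 0.3187


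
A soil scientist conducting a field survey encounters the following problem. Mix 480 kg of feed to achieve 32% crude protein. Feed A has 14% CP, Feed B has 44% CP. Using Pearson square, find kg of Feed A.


parts_A = CP_b - target = 44 - 32 = 12
parts_B = target - CP_a = 32 - 14 = 18
total_parts = 12 + 18 = 30
Feed A = 480 * 12 / 30 = 192 kg
Feed B = 480 * 18 / 30 = 288 kg

192 kg


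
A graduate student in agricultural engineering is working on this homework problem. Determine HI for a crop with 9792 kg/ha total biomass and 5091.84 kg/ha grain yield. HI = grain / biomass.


HI = grain_yield / biomass
   = 5091.84 / 9792
   = 0.52


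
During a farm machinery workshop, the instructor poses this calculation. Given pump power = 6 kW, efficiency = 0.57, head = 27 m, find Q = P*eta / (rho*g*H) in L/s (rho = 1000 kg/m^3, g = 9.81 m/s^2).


Q = (P * 1000 * eta) / (rho * g * H)
  = (6 * 1000 * 0.57) / (1000 * 9.81 * 27)
  = 3420 / 264870
  = 0.01291 m^3/s = 12.91 L/s


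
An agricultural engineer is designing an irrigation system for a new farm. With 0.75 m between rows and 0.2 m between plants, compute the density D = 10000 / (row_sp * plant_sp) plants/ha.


D = 10000 / (row_sp * plant_sp)
  = 10000 / (0.75 * 0.2)
  = 10000 / 0.1500
  = 66666.67 plants/ha


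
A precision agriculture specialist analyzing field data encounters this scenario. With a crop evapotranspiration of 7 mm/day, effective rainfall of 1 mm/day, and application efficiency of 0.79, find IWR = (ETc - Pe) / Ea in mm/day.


IWR = (ETc - Pe) / Ea
    = (7 - 1) / 0.79
    = 6 / 0.79
    = 7.59 mm/day


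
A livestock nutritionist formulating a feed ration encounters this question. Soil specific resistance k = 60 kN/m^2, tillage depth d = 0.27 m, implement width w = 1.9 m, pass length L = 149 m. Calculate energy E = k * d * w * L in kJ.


E = k * d * w * L
  = 60 * 0.27 * 1.9 * 149
  = 4586.22 kJ


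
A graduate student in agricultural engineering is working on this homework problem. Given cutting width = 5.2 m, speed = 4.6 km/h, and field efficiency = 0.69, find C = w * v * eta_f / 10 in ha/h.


C = w * v * eta_f / 10
  = 5.2 * 4.6 * 0.69 / 10
  = 16.50 / 10
  = 1.65 ha/h


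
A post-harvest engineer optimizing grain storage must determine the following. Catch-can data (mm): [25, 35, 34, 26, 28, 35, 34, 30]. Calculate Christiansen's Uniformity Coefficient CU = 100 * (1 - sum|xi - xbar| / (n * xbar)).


xbar = 247 / 8 = 30.875
sum|xi - xbar| = 29
CU = 100 * (1 - 29 / (8 * 30.875))
   = 100 * (1 - 0.1174)
   = 88.26%


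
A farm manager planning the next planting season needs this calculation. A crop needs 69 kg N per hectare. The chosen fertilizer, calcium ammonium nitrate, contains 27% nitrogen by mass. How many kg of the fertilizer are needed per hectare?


Rate = N_required / (N_content / 100)
     = 69 / (27 / 100)
     = 69 / 0.27
     = 255.56 kg/ha


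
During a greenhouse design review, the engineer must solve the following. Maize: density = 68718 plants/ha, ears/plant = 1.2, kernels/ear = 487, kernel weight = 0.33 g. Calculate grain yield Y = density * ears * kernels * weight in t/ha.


Y = density * ears * kernels * kw
  = 68718 * 1.2 * 487 * 0.33 g/ha
  = 13252403.74 g/ha
  = 13252.40 kg/ha = 13.25 t/ha


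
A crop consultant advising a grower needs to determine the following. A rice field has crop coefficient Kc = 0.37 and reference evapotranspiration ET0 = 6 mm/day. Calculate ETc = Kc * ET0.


ETc = Kc * ET0
    = 0.37 * 6
    = 2.22 mm/day


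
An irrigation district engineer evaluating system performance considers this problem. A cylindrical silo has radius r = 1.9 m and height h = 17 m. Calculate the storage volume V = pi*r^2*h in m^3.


V = pi * r^2 * h
  = pi * 1.9^2 * 17
  = pi * 3.61 * 17
  = 192.80 m^3


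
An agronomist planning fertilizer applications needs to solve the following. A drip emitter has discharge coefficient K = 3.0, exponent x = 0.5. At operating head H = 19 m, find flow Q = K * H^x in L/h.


Q = K * H^x
  = 3.0 * 19^0.5
  = 3.0 * 4.3589
  = 13.08 L/h


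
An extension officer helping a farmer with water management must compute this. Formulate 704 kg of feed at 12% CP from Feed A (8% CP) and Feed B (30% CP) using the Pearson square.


parts_A = CP_b - target = 30 - 12 = 18
parts_B = target - CP_a = 12 - 8 = 4
total_parts = 18 + 4 = 22
Feed A = 704 * 18 / 22 = 576 kg
Feed B = 704 * 4 / 22 = 128 kg

576 kg


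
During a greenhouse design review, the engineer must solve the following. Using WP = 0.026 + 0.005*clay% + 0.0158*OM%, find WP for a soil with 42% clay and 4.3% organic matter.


WP = 0.026 + 0.005*42 + 0.0158*4.3
   = 0.026 + 0.2100 + 0.0679
   = 0.3039


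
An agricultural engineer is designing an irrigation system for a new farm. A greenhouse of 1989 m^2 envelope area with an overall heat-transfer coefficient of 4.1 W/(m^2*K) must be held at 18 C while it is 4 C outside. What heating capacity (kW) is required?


dT = 18 - (4) = 14 K
Q = U * A * dT
  = 4.1 * 1989 * 14
  = 114168.60 W = 114.17 kW


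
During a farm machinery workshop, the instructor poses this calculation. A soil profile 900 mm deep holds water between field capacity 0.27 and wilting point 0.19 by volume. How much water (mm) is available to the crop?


AW = (FC - WP) * D
   = (0.27 - 0.19) * 900
   = 0.08 * 900
   = 72 mm


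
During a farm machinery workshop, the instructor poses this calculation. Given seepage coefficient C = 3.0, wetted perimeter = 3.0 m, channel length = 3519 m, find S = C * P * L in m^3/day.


S = C * P * L
  = 3.0 * 3.0 * 3519
  = 31671 m^3/day


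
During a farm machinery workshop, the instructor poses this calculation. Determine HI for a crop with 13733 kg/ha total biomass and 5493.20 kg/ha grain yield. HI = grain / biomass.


HI = grain_yield / biomass
   = 5493.20 / 13733
   = 0.40


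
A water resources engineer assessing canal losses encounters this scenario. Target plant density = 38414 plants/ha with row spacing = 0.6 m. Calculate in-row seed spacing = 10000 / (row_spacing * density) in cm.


spacing = 10000 / (row_sp * density)
        = 10000 / (0.6 * 38414)
        = 10000 / 23048.40
        = 0.43387 m = 43.39 cm


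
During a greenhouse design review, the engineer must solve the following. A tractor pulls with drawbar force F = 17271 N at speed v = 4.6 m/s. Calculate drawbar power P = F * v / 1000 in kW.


P = F * v / 1000
  = 17271 * 4.6 / 1000
  = 79446.60 / 1000
  = 79.45 kW


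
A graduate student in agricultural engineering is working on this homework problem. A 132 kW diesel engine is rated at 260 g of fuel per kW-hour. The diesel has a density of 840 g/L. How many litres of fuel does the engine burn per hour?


FC = P * BSFC / rho_fuel
   = 132 * 260 / 840
   = 34320 / 840
   = 40.86 L/h


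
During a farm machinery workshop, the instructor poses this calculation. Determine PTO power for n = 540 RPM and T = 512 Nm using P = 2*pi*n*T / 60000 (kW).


P = 2*pi*n*T / 60000
  = 2*pi * 540 * 512 / 60000
  = 1737175.07 / 60000
  = 28.95 kW


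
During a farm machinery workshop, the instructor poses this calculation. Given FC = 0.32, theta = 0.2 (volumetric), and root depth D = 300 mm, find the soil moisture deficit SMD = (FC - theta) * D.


SMD = (FC - theta) * D
    = (0.32 - 0.2) * 300
    = 0.120 * 300
    = 36 mm


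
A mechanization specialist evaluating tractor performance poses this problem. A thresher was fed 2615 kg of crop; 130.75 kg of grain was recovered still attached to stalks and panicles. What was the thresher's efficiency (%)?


eta = (total - unthreshed) / total * 100
    = (2615 - 130.75) / 2615 * 100
    = 2484.25 / 2615 * 100
    = 95%


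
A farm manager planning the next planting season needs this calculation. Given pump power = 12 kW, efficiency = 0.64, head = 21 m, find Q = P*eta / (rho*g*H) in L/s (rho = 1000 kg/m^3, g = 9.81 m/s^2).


Q = (P * 1000 * eta) / (rho * g * H)
  = (12 * 1000 * 0.64) / (1000 * 9.81 * 21)
  = 7680 / 206010
  = 0.03728 m^3/s = 37.28 L/s


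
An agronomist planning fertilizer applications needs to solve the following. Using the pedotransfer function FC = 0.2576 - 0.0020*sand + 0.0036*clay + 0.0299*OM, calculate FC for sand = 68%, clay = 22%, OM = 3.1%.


FC = 0.2576 - 0.0020*68 + 0.0036*22 + 0.0299*3.1
   = 0.2576 - 0.1360 + 0.0792 + 0.0927
   = 0.2935


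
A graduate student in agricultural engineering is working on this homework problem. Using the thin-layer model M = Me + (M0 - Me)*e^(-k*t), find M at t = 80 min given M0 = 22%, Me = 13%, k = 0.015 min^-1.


M = Me + (M0 - Me) * e^(-k*t)
  = 13 + (22 - 13) * e^(-0.015*80)
  = 13 + 9 * e^(-1.200)
  = 13 + 9 * 0.30119
  = 13 + 2.7107
  = 15.71%


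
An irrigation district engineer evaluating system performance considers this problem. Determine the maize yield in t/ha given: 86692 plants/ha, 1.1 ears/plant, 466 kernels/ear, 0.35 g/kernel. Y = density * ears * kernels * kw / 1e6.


Y = density * ears * kernels * kw
  = 86692 * 1.1 * 466 * 0.35 g/ha
  = 15553411.72 g/ha
  = 15553.41 kg/ha = 15.55 t/ha


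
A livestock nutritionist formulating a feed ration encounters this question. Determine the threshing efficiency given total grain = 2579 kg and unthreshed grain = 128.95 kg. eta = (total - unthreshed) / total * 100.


eta = (total - unthreshed) / total * 100
    = (2579 - 128.95) / 2579 * 100
    = 2450.05 / 2579 * 100
    = 95%


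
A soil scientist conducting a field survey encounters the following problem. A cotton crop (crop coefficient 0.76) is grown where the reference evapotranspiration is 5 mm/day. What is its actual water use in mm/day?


ETc = Kc * ET0
    = 0.76 * 5
    = 3.80 mm/day


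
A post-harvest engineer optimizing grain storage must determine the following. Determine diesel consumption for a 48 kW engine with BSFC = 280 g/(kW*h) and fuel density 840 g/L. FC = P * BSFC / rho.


FC = P * BSFC / rho_fuel
   = 48 * 280 / 840
   = 13440 / 840
   = 16 L/h


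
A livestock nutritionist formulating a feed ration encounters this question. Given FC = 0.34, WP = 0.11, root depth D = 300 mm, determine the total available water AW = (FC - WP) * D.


AW = (FC - WP) * D
   = (0.34 - 0.11) * 300
   = 0.23 * 300
   = 69 mm


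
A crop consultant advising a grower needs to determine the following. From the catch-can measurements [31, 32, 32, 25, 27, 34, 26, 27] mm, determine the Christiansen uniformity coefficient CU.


xbar = 234 / 8 = 29.250
sum|xi - xbar| = 24
CU = 100 * (1 - 24 / (8 * 29.250))
   = 100 * (1 - 0.1026)
   = 89.74%


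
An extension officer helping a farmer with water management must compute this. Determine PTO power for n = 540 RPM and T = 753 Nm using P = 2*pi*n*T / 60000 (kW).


P = 2*pi*n*T / 60000
  = 2*pi * 540 * 753 / 60000
  = 2554868.81 / 60000
  = 42.58 kW


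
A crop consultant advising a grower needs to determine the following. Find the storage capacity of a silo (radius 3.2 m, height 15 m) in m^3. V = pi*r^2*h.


V = pi * r^2 * h
  = pi * 3.2^2 * 15
  = pi * 10.24 * 15
  = 482.55 m^3


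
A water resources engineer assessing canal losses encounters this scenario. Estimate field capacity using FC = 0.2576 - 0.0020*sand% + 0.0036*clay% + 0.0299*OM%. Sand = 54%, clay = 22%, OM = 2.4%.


FC = 0.2576 - 0.0020*54 + 0.0036*22 + 0.0299*2.4
   = 0.2576 - 0.1080 + 0.0792 + 0.0718
   = 0.3006


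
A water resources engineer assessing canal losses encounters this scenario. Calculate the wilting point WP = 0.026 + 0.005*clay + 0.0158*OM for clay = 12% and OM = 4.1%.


WP = 0.026 + 0.005*12 + 0.0158*4.1
   = 0.026 + 0.0600 + 0.0648
   = 0.1508


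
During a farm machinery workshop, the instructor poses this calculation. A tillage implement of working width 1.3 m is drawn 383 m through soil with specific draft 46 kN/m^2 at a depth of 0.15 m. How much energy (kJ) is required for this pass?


E = k * d * w * L
  = 46 * 0.15 * 1.3 * 383
  = 3435.51 kJ


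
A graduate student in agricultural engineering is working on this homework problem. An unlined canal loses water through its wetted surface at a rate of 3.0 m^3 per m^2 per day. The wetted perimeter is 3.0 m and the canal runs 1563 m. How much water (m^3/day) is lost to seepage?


S = C * P * L
  = 3.0 * 3.0 * 1563
  = 14067 m^3/day


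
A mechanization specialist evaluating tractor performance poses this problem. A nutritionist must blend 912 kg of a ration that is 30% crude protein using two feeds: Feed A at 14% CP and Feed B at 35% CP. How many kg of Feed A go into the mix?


parts_A = CP_b - target = 35 - 30 = 5
parts_B = target - CP_a = 30 - 14 = 16
total_parts = 5 + 16 = 21
Feed A = 912 * 5 / 21 = 217.14 kg
Feed B = 912 * 16 / 21 = 694.86 kg

217.14 kg


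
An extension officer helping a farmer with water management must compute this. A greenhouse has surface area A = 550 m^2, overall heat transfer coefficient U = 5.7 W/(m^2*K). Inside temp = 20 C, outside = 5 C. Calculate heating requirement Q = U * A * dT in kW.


dT = 20 - (5) = 15 K
Q = U * A * dT
  = 5.7 * 550 * 15
  = 47025 W = 47.03 kW


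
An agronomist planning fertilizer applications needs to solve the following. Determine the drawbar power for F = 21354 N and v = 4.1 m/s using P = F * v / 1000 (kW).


P = F * v / 1000
  = 21354 * 4.1 / 1000
  = 87551.40 / 1000
  = 87.55 kW


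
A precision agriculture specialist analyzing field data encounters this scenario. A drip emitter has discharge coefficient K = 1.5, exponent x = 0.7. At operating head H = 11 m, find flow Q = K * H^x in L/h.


Q = K * H^x
  = 1.5 * 11^0.7
  = 1.5 * 5.3577
  = 8.04 L/h


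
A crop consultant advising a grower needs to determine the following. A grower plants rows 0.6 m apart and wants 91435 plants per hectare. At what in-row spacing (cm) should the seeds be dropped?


spacing = 10000 / (row_sp * density)
        = 10000 / (0.6 * 91435)
        = 10000 / 54861
        = 0.18228 m = 18.23 cm


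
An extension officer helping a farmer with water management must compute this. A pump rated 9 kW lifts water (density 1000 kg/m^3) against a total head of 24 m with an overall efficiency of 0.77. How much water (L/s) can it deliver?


Q = (P * 1000 * eta) / (rho * g * H)
  = (9 * 1000 * 0.77) / (1000 * 9.81 * 24)
  = 6930 / 235440
  = 0.02943 m^3/s = 29.43 L/s


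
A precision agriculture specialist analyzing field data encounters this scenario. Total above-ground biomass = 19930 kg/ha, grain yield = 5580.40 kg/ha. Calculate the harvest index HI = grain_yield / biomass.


HI = grain_yield / biomass
   = 5580.40 / 19930
   = 0.28


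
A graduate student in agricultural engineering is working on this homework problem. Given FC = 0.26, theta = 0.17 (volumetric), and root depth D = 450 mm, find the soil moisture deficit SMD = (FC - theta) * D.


SMD = (FC - theta) * D
    = (0.26 - 0.17) * 450
    = 0.090 * 450
    = 40.50 mm


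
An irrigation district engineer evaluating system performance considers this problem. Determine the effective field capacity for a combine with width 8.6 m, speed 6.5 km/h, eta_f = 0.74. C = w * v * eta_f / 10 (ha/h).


C = w * v * eta_f / 10
  = 8.6 * 6.5 * 0.74 / 10
  = 41.37 / 10
  = 4.14 ha/h


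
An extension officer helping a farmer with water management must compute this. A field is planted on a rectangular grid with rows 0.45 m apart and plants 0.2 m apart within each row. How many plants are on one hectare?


D = 10000 / (row_sp * plant_sp)
  = 10000 / (0.45 * 0.2)
  = 10000 / 0.0900
  = 111111.11 plants/ha


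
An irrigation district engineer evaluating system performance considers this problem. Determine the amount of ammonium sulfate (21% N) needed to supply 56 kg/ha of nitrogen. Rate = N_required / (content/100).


Rate = N_required / (N_content / 100)
     = 56 / (21 / 100)
     = 56 / 0.21
     = 266.67 kg/ha


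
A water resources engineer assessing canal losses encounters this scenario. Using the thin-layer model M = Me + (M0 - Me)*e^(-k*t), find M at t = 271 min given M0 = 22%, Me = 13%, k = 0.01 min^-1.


M = Me + (M0 - Me) * e^(-k*t)
  = 13 + (22 - 13) * e^(-0.01*271)
  = 13 + 9 * e^(-2.710)
  = 13 + 9 * 0.06654
  = 13 + 0.5988
  = 13.60%


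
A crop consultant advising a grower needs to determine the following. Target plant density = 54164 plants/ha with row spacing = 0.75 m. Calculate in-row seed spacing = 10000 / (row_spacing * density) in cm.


spacing = 10000 / (row_sp * density)
        = 10000 / (0.75 * 54164)
        = 10000 / 40623
        = 0.24617 m = 24.62 cm


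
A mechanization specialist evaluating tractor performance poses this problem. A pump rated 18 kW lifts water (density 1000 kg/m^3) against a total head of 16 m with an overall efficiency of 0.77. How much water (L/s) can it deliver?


Q = (P * 1000 * eta) / (rho * g * H)
  = (18 * 1000 * 0.77) / (1000 * 9.81 * 16)
  = 13860 / 156960
  = 0.08830 m^3/s = 88.30 L/s


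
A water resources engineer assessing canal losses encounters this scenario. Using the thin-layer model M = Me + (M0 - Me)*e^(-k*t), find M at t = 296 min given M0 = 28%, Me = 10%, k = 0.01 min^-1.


M = Me + (M0 - Me) * e^(-k*t)
  = 10 + (28 - 10) * e^(-0.01*296)
  = 10 + 18 * e^(-2.960)
  = 10 + 18 * 0.05182
  = 10 + 0.9327
  = 10.93%


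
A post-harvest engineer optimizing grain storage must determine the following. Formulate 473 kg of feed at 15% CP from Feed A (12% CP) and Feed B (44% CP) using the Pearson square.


parts_A = CP_b - target = 44 - 15 = 29
parts_B = target - CP_a = 15 - 12 = 3
total_parts = 29 + 3 = 32
Feed A = 473 * 29 / 32 = 428.66 kg
Feed B = 473 * 3 / 32 = 44.34 kg

428.66 kg


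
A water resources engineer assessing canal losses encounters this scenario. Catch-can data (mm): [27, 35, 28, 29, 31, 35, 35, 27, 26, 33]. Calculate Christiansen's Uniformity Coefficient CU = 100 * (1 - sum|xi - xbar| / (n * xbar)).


xbar = 306 / 10 = 30.600
sum|xi - xbar| = 32
CU = 100 * (1 - 32 / (10 * 30.600))
   = 100 * (1 - 0.1046)
   = 89.54%


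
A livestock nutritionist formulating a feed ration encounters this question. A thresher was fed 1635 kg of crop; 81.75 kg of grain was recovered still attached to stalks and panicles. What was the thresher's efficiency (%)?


eta = (total - unthreshed) / total * 100
    = (1635 - 81.75) / 1635 * 100
    = 1553.25 / 1635 * 100
    = 95%


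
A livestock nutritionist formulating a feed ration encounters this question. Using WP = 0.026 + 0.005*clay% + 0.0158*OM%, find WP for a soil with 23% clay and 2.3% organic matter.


WP = 0.026 + 0.005*23 + 0.0158*2.3
   = 0.026 + 0.1150 + 0.0363
   = 0.1773


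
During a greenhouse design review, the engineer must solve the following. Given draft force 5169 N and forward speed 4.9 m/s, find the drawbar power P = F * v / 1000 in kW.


P = F * v / 1000
  = 5169 * 4.9 / 1000
  = 25328.10 / 1000
  = 25.33 kW


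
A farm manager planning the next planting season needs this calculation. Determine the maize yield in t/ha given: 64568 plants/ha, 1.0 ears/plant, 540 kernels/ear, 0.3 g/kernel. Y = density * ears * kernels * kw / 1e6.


Y = density * ears * kernels * kw
  = 64568 * 1.0 * 540 * 0.3 g/ha
  = 10460016 g/ha
  = 10460.02 kg/ha = 10.46 t/ha


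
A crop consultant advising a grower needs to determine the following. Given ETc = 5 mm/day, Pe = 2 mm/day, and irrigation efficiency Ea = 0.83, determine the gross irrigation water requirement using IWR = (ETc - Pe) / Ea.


IWR = (ETc - Pe) / Ea
    = (5 - 2) / 0.83
    = 3 / 0.83
    = 3.61 mm/day


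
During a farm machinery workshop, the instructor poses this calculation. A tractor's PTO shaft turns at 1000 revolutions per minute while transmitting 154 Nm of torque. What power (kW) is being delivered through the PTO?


P = 2*pi*n*T / 60000
  = 2*pi * 1000 * 154 / 60000
  = 967610.54 / 60000
  = 16.13 kW


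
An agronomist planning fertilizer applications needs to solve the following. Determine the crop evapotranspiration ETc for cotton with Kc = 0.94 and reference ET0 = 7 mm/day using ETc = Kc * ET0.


ETc = Kc * ET0
    = 0.94 * 7
    = 6.58 mm/day


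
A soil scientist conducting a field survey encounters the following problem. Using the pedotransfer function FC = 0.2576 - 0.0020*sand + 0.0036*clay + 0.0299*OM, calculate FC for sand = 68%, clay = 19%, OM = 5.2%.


FC = 0.2576 - 0.0020*68 + 0.0036*19 + 0.0299*5.2
   = 0.2576 - 0.1360 + 0.0684 + 0.1555
   = 0.3455


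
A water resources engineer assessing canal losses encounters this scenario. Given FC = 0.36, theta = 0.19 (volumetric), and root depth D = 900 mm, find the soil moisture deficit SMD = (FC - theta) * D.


SMD = (FC - theta) * D
    = (0.36 - 0.19) * 900
    = 0.170 * 900
    = 153 mm


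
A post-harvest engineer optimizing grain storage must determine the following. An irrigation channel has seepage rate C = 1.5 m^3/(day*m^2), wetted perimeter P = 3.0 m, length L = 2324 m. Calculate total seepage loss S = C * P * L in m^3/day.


S = C * P * L
  = 1.5 * 3.0 * 2324
  = 10458 m^3/day


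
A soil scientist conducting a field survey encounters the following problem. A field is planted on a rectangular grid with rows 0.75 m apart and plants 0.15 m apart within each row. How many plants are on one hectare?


D = 10000 / (row_sp * plant_sp)
  = 10000 / (0.75 * 0.15)
  = 10000 / 0.1125
  = 88888.89 plants/ha


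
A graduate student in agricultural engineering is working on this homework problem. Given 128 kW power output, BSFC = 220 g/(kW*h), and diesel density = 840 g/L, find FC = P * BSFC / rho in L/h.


FC = P * BSFC / rho_fuel
   = 128 * 220 / 840
   = 28160 / 840
   = 33.52 L/h


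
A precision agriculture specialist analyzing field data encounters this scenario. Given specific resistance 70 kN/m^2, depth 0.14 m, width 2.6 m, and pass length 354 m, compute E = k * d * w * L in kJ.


E = k * d * w * L
  = 70 * 0.14 * 2.6 * 354
  = 9019.92 kJ


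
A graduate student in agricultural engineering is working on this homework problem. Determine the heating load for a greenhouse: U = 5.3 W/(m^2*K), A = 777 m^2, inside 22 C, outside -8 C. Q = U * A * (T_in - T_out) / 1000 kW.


dT = 22 - (-8) = 30 K
Q = U * A * dT
  = 5.3 * 777 * 30
  = 123543 W = 123.54 kW


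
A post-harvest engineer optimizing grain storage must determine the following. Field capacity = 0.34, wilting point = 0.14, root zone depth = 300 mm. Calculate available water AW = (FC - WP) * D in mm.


AW = (FC - WP) * D
   = (0.34 - 0.14) * 300
   = 0.20 * 300
   = 60 mm


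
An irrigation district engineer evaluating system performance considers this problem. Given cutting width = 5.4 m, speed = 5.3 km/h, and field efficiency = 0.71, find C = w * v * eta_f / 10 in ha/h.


C = w * v * eta_f / 10
  = 5.4 * 5.3 * 0.71 / 10
  = 20.32 / 10
  = 2.03 ha/h


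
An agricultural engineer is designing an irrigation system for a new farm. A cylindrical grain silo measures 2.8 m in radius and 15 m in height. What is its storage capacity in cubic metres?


V = pi * r^2 * h
  = pi * 2.8^2 * 15
  = pi * 7.84 * 15
  = 369.45 m^3


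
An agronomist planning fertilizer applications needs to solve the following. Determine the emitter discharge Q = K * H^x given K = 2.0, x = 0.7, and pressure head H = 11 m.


Q = K * H^x
  = 2.0 * 11^0.7
  = 2.0 * 5.3577
  = 10.72 L/h


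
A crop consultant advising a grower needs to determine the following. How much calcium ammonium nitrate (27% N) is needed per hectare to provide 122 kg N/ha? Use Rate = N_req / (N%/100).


Rate = N_required / (N_content / 100)
     = 122 / (27 / 100)
     = 122 / 0.27
     = 451.85 kg/ha


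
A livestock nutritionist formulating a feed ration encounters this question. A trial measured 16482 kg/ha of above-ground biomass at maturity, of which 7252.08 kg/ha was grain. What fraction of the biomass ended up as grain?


HI = grain_yield / biomass
   = 7252.08 / 16482
   = 0.44


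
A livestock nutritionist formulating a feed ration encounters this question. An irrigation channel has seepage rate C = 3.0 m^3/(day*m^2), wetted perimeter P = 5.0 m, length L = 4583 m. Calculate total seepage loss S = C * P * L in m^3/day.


S = C * P * L
  = 3.0 * 5.0 * 4583
  = 68745 m^3/day


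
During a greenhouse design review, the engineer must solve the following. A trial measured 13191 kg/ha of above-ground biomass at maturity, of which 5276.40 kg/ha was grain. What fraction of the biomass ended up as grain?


HI = grain_yield / biomass
   = 5276.40 / 13191
   = 0.40


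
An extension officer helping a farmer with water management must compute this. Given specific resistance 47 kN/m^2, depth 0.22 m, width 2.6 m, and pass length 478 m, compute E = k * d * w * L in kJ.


E = k * d * w * L
  = 47 * 0.22 * 2.6 * 478
  = 12850.55 kJ


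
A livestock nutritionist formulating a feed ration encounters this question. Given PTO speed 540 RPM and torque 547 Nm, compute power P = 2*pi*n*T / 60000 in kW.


P = 2*pi*n*T / 60000
  = 2*pi * 540 * 547 / 60000
  = 1855927.28 / 60000
  = 30.93 kW


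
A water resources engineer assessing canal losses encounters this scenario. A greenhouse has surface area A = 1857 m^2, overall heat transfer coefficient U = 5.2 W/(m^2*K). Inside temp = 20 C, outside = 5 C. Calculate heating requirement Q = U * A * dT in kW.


dT = 20 - (5) = 15 K
Q = U * A * dT
  = 5.2 * 1857 * 15
  = 144846 W = 144.85 kW


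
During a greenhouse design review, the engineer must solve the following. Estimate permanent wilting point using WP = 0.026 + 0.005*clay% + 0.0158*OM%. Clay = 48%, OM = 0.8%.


WP = 0.026 + 0.005*48 + 0.0158*0.8
   = 0.026 + 0.2400 + 0.0126
   = 0.2786


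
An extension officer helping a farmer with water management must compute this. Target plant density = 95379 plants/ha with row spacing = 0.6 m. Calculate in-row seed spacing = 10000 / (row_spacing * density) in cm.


spacing = 10000 / (row_sp * density)
        = 10000 / (0.6 * 95379)
        = 10000 / 57227.40
        = 0.17474 m = 17.47 cm


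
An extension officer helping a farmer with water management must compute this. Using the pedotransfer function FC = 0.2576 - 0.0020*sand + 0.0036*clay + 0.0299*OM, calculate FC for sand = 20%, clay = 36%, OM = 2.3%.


FC = 0.2576 - 0.0020*20 + 0.0036*36 + 0.0299*2.3
   = 0.2576 - 0.0400 + 0.1296 + 0.0688
   = 0.4160


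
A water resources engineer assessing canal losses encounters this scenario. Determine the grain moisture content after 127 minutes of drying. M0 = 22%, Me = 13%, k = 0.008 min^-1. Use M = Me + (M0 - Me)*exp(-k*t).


M = Me + (M0 - Me) * e^(-k*t)
  = 13 + (22 - 13) * e^(-0.008*127)
  = 13 + 9 * e^(-1.016)
  = 13 + 9 * 0.36204
  = 13 + 3.2584
  = 16.26%


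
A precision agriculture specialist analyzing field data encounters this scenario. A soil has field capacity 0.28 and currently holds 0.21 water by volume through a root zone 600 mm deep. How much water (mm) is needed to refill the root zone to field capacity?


SMD = (FC - theta) * D
    = (0.28 - 0.21) * 600
    = 0.070 * 600
    = 42 mm


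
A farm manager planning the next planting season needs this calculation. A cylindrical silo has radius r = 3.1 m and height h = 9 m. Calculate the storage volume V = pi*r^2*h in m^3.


V = pi * r^2 * h
  = pi * 3.1^2 * 9
  = pi * 9.61 * 9
  = 271.72 m^3


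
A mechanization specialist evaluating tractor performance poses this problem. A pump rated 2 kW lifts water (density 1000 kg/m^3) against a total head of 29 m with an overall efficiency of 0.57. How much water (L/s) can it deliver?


Q = (P * 1000 * eta) / (rho * g * H)
  = (2 * 1000 * 0.57) / (1000 * 9.81 * 29)
  = 1140 / 284490
  = 0.00401 m^3/s = 4.01 L/s


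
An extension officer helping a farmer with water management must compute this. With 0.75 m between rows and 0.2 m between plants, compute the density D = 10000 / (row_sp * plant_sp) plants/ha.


D = 10000 / (row_sp * plant_sp)
  = 10000 / (0.75 * 0.2)
  = 10000 / 0.1500
  = 66666.67 plants/ha


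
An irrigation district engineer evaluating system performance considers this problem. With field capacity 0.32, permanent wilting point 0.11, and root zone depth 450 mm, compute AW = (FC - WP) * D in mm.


AW = (FC - WP) * D
   = (0.32 - 0.11) * 450
   = 0.21 * 450
   = 94.50 mm
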